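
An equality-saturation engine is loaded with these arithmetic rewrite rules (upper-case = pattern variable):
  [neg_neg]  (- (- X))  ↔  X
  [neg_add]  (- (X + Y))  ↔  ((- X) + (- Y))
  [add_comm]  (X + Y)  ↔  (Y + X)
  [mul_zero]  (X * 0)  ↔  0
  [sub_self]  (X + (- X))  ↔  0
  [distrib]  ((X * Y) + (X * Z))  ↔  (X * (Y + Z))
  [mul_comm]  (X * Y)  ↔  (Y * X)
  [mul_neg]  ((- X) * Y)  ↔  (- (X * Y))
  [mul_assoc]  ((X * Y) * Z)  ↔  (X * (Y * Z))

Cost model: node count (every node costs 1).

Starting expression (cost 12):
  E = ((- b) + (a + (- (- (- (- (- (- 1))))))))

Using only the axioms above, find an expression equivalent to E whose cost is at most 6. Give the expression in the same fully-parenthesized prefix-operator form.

(1) (- (- (- 1)))  =[neg_neg →]=  (- 1)    ⊢ ((- b) + (a + (- (- (- (- 1))))))
(2) (- (- 1))  =[neg_neg →]=  1    ⊢ ((- b) + (a + (- (- 1))))
(3) (- (- 1))  =[neg_neg →]=  1    ⊢ cost 6, within 6

((- b) + (a + 1))   [cost 6]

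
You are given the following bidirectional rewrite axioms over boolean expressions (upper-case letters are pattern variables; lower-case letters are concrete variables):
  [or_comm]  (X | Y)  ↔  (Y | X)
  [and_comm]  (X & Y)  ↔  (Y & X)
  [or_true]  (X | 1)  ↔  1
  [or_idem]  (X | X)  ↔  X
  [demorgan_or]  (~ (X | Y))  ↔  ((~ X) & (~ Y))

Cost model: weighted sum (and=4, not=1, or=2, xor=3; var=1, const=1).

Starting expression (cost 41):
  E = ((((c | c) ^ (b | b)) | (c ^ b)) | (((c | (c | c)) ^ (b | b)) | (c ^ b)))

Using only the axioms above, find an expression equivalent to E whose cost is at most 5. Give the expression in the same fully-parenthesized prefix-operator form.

step 1: or_idem (→) rewrites (c | c) into c, now ((((c | c) ^ (b | b)) | (c ^ b)) | (((c | c) ^ (b | b)) | (c ^ b)))
step 2: or_idem (→) rewrites ((((c | c) ^ (b | b)) | (c ^ b)) | (((c | c) ^ (b | b)) | (c ^ b))) into (((c | c) ^ (b | b)) | (c ^ b))
step 3: or_idem (→) rewrites (b | b) into b, now (((c | c) ^ b) | (c ^ b))
step 4: or_idem (→) rewrites (c | c) into c, now ((c ^ b) | (c ^ b))
step 5: or_idem (→) rewrites ((c ^ b) | (c ^ b)) into (c ^ b), reaching cost 5 (bound 5)

(c ^ b)   [cost 5]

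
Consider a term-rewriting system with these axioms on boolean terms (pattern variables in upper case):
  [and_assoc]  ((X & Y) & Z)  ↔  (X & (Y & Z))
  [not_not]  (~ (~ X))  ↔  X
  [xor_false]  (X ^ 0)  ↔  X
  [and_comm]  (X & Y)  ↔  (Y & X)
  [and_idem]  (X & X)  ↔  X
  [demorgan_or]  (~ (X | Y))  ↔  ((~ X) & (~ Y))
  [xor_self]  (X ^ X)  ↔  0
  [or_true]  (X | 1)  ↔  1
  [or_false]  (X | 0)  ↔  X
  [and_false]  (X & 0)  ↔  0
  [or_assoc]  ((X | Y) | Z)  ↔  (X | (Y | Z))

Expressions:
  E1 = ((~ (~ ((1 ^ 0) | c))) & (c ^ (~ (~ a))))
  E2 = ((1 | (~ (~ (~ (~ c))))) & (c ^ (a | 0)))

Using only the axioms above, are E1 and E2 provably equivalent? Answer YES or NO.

1. [not_not →] (~ (~ a))  →  a;  E1 = ((~ (~ ((1 ^ 0) | c))) & (c ^ a))
2. [not_not →] (~ (~ ((1 ^ 0) | c)))  →  ((1 ^ 0) | c);  E1 = (((1 ^ 0) | c) & (c ^ a))
3. [xor_false →] (1 ^ 0)  →  1;  E1 = ((1 | c) & (c ^ a))
4. [not_not ←] c  →  (~ (~ c));  E1 = ((1 | (~ (~ c))) & (c ^ a))
5. [or_false ←] a  →  (a | 0);  E1 = ((1 | (~ (~ c))) & (c ^ (a | 0)))
6. [not_not ←] c  →  (~ (~ c));  this is E2

YES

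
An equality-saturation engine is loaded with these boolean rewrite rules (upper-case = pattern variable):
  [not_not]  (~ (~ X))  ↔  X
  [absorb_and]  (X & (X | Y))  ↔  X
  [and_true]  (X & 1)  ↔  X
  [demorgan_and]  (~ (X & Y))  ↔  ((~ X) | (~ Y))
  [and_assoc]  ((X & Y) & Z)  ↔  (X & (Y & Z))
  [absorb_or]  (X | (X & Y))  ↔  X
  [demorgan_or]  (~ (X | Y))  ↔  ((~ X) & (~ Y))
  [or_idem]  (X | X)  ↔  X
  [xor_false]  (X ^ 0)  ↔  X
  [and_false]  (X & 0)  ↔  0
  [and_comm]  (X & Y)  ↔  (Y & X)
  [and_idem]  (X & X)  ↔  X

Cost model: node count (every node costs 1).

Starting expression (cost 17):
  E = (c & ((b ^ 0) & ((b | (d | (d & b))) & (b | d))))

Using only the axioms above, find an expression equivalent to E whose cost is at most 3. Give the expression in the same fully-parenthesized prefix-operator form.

(1) (d | (d & b))  =[absorb_or →]=  d    ⊢ (c & ((b ^ 0) & ((b | d) & (b | d))))
(2) ((b | d) & (b | d))  =[and_idem →]=  (b | d)    ⊢ (c & ((b ^ 0) & (b | d)))
(3) (b ^ 0)  =[xor_false →]=  b    ⊢ (c & (b & (b | d)))
(4) (b & (b | d))  =[absorb_and →]=  b    ⊢ cost 3, within 3

(c & b)   [cost 3]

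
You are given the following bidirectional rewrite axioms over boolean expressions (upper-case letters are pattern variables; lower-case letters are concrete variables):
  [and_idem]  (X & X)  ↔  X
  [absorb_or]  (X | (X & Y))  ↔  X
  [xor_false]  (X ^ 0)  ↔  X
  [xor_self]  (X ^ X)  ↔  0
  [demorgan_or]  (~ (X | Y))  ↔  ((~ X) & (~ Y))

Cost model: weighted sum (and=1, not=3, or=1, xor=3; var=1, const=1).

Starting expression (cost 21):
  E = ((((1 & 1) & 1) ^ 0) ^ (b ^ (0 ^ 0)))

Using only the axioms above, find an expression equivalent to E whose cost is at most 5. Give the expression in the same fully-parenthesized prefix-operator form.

(1 ^ b)   [cost 5]

(1) (1 & 1)  =[and_idem →]=  1    ⊢ (((1 & 1) ^ 0) ^ (b ^ (0 ^ 0)))
(2) (1 & 1)  =[and_idem →]=  1    ⊢ ((1 ^ 0) ^ (b ^ (0 ^ 0)))
(3) (0 ^ 0)  =[xor_false →]=  0    ⊢ ((1 ^ 0) ^ (b ^ 0))
(4) (b ^ 0)  =[xor_false →]=  b    ⊢ ((1 ^ 0) ^ b)
(5) (1 ^ 0)  =[xor_false →]=  1    ⊢ cost 5, within 5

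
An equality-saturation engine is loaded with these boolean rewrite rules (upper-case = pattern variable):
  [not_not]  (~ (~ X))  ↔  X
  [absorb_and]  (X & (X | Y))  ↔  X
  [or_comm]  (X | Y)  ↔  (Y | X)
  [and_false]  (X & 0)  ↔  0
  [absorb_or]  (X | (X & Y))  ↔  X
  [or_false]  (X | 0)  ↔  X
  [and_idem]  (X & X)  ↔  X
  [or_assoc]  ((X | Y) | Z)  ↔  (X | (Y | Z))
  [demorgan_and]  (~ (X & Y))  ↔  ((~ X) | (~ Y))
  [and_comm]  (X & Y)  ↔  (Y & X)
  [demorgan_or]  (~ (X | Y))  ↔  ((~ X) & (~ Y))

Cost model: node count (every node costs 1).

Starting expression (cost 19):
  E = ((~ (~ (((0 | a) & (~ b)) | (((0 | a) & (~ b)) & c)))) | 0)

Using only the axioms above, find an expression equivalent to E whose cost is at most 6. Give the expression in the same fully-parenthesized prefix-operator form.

(1) ((~ (~ (((0 | a) & (~ b)) | (((0 | a) & (~ b)) & c)))) | 0)  =[or_false →]=  (~ (~ (((0 | a) & (~ b)) | (((0 | a) & (~ b)) & c))))
(2) (((0 | a) & (~ b)) | (((0 | a) & (~ b)) & c))  =[absorb_or →]=  ((0 | a) & (~ b))    ⊢ (~ (~ ((0 | a) & (~ b))))
(3) (~ (~ ((0 | a) & (~ b))))  =[not_not →]=  ((0 | a) & (~ b))    ⊢ cost 6, within 6

((0 | a) & (~ b))   [cost 6]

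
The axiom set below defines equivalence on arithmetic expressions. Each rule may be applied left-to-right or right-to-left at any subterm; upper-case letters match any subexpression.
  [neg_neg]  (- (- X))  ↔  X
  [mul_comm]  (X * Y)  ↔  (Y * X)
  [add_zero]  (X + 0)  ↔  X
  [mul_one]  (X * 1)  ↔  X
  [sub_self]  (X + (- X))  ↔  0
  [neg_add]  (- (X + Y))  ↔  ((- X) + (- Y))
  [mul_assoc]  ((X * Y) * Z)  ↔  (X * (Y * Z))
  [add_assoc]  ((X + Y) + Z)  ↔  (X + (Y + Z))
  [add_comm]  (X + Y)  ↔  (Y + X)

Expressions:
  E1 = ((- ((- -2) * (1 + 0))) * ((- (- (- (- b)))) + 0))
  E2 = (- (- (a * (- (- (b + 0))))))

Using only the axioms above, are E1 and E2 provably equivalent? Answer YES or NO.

All listed rules preserve value, hence provable equivalence implies equal values everywhere; look for a separating assignment.
a=0, b=1 gives E1 ↦ -2, E2 ↦ 0; values differ ⇒ not provably equivalent.

NO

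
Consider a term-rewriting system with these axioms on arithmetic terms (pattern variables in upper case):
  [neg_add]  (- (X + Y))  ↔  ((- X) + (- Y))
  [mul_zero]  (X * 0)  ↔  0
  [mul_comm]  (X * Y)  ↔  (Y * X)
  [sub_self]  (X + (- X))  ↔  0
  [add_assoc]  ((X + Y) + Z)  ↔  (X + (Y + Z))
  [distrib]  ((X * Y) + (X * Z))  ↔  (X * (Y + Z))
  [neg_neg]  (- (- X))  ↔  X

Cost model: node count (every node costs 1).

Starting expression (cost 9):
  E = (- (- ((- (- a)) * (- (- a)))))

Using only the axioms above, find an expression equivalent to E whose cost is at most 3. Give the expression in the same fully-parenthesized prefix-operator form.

(1) (- (- ((- (- a)) * (- (- a)))))  =[neg_neg →]=  ((- (- a)) * (- (- a)))
(2) (- (- a))  =[neg_neg →]=  a    ⊢ (a * (- (- a)))
(3) (- (- a))  =[neg_neg →]=  a    ⊢ cost 3, within 3

(a * a)   [cost 3]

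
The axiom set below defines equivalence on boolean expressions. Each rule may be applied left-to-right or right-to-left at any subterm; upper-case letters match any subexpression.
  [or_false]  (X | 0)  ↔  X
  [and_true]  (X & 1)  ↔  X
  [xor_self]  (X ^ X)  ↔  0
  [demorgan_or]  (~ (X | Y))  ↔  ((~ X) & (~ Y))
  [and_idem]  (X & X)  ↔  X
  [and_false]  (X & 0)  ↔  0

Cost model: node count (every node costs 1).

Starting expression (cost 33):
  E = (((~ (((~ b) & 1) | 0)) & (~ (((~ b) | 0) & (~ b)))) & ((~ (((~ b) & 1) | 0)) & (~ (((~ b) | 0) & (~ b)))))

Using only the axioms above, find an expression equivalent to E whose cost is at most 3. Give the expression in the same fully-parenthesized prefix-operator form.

(1) (((~ (((~ b) & 1) | 0)) & (~ (((~ b) | 0) & (~ b)))) & ((~ (((~ b) & 1) | 0)) & (~ (((~ b) | 0) & (~ b)))))  =[and_idem →]=  ((~ (((~ b) & 1) | 0)) & (~ (((~ b) | 0) & (~ b))))
(2) (((~ b) & 1) | 0)  =[or_false →]=  ((~ b) & 1)    ⊢ ((~ ((~ b) & 1)) & (~ (((~ b) | 0) & (~ b))))
(3) ((~ b) & 1)  =[and_true →]=  (~ b)    ⊢ ((~ (~ b)) & (~ (((~ b) | 0) & (~ b))))
(4) ((~ b) | 0)  =[or_false →]=  (~ b)    ⊢ ((~ (~ b)) & (~ ((~ b) & (~ b))))
(5) ((~ b) & (~ b))  =[and_idem →]=  (~ b)    ⊢ ((~ (~ b)) & (~ (~ b)))
(6) ((~ (~ b)) & (~ (~ b)))  =[and_idem →]=  (~ (~ b))    ⊢ cost 3, within 3

(~ (~ b))   [cost 3]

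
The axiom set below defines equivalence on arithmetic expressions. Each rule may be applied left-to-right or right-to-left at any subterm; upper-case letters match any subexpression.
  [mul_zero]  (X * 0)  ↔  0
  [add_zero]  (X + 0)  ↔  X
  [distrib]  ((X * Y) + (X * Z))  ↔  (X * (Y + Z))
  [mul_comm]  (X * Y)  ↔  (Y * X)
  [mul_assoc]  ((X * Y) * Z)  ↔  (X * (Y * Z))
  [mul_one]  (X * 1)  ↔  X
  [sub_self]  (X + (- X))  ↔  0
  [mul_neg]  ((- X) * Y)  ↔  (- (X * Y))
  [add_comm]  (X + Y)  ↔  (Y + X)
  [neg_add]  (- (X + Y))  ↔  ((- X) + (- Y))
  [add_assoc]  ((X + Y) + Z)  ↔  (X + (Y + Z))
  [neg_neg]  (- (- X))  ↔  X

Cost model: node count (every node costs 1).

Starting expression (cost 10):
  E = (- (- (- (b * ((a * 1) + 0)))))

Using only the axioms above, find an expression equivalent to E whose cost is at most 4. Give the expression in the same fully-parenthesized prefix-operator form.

step 1: neg_neg (→) rewrites (- (- (- (b * ((a * 1) + 0))))) into (- (b * ((a * 1) + 0)))
step 2: mul_one (→) rewrites (a * 1) into a, now (- (b * (a + 0)))
step 3: add_zero (→) rewrites (a + 0) into a, reaching cost 4 (bound 4)

(- (b * a))   [cost 4]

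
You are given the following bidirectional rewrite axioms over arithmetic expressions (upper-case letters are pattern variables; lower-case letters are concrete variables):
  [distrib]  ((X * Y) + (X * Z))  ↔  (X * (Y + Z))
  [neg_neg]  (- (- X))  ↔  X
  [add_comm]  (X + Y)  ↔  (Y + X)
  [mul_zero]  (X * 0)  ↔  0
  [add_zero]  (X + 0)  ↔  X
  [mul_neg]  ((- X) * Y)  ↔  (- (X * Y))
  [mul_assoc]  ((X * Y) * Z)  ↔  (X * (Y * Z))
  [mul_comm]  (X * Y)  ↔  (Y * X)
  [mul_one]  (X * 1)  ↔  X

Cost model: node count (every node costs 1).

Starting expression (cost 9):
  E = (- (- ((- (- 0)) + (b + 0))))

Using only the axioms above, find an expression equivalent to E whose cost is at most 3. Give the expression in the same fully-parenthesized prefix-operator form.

(0 + b)   [cost 3]

step 1: neg_neg (→) rewrites (- (- 0)) into 0, now (- (- (0 + (b + 0))))
step 2: add_zero (→) rewrites (b + 0) into b, now (- (- (0 + b)))
step 3: neg_neg (→) rewrites (- (- (0 + b))) into (0 + b), reaching cost 3 (bound 3)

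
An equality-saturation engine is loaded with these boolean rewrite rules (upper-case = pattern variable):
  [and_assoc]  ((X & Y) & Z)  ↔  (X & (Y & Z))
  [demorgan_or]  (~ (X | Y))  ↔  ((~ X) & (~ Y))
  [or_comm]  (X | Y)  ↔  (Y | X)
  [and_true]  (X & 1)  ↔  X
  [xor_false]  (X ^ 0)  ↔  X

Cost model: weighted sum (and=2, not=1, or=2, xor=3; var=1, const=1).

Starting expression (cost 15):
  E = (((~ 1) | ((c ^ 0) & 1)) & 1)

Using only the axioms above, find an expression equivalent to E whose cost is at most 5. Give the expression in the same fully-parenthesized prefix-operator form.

step 1: and_true (→) rewrites (((~ 1) | ((c ^ 0) & 1)) & 1) into ((~ 1) | ((c ^ 0) & 1))
step 2: and_true (→) rewrites ((c ^ 0) & 1) into (c ^ 0), now ((~ 1) | (c ^ 0))
step 3: xor_false (→) rewrites (c ^ 0) into c, reaching cost 5 (bound 5)

((~ 1) | c)   [cost 5]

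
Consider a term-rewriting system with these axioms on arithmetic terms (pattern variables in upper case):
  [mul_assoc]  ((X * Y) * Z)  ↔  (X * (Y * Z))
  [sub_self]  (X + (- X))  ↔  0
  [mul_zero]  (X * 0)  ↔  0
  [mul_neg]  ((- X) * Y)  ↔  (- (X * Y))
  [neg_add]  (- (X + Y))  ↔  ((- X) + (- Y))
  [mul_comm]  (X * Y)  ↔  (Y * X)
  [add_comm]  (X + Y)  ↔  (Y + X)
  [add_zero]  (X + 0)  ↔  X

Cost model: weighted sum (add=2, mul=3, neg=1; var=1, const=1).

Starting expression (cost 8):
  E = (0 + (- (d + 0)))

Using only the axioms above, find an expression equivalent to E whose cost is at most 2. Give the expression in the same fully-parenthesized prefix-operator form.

step 1: add_zero (→) rewrites (d + 0) into d, now (0 + (- d))
step 2: add_comm (→) rewrites (0 + (- d)) into ((- d) + 0)
step 3: add_zero (→) rewrites ((- d) + 0) into (- d), reaching cost 2 (bound 2)

(- d)   [cost 2]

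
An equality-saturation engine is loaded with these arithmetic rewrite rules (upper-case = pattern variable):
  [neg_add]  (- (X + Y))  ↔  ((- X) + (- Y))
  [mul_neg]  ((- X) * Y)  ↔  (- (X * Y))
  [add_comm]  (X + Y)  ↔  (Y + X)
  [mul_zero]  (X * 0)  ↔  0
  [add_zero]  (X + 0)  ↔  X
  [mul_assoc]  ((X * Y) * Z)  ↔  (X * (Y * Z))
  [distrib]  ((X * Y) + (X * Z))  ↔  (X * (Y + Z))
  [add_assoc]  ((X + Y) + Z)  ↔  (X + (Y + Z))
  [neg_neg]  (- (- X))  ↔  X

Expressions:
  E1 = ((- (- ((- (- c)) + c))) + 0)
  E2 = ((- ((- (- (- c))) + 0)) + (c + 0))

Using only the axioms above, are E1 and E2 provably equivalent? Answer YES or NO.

YES

(1) (- (- c))  =[neg_neg →]=  c    ⊢ ((- (- (c + c))) + 0)
(2) (- (- (c + c)))  =[neg_neg →]=  (c + c)    ⊢ ((c + c) + 0)
(3) ((c + c) + 0)  =[add_zero →]=  (c + c)
(4) c  =[neg_neg ←]=  (- (- c))    ⊢ (c + (- (- c)))
(5) c  =[add_zero ←]=  (c + 0)    ⊢ ((c + 0) + (- (- c)))
(6) (- (- c))  =[neg_neg ←]=  (- (- (- (- c))))    ⊢ ((c + 0) + (- (- (- (- c)))))
(7) ((c + 0) + (- (- (- (- c)))))  =[add_comm →]=  ((- (- (- (- c)))) + (c + 0))
(8) (- (- (- c)))  =[add_zero ←]=  ((- (- (- c))) + 0)    ⊢ E2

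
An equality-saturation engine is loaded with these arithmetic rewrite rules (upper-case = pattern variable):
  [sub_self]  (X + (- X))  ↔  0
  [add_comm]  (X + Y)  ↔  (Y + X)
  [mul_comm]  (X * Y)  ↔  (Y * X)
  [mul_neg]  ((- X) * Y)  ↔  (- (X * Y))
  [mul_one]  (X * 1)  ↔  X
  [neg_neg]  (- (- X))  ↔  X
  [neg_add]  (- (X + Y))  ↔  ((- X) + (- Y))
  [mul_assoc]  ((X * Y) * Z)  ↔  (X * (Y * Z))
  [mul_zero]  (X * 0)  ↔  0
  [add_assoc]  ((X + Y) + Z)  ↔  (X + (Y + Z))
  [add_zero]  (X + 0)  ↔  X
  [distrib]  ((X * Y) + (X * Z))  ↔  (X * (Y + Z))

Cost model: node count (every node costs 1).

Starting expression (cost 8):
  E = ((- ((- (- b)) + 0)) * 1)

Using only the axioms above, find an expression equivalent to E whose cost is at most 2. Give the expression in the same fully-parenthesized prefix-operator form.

(- b)   [cost 2]

1. [add_zero →] ((- (- b)) + 0)  →  (- (- b));  E = ((- (- (- b))) * 1)
2. [neg_neg →] (- (- b))  →  b;  E = ((- b) * 1)
3. [mul_one →] ((- b) * 1)  →  (- b);  cost 2 ≤ 2, done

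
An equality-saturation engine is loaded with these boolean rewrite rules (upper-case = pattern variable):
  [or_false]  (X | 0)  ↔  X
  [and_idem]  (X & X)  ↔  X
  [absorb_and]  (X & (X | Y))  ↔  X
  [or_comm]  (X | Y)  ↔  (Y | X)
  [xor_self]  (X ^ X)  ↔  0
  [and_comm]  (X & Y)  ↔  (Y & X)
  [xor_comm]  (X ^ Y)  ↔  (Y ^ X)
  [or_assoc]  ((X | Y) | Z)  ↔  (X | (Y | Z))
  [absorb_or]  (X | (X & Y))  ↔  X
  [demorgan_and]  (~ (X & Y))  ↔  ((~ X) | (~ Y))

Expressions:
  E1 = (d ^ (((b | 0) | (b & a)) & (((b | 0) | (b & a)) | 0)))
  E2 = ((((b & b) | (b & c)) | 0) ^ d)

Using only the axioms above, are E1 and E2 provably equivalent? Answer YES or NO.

step 1: absorb_and (→) rewrites (((b | 0) | (b & a)) & (((b | 0) | (b & a)) | 0)) into ((b | 0) | (b & a)), now (d ^ ((b | 0) | (b & a)))
step 2: xor_comm (→) rewrites (d ^ ((b | 0) | (b & a))) into (((b | 0) | (b & a)) ^ d)
step 3: or_false (→) rewrites (b | 0) into b, now ((b | (b & a)) ^ d)
step 4: absorb_or (→) rewrites (b | (b & a)) into b, now (b ^ d)
step 5: or_false (←) rewrites b into (b | 0), now ((b | 0) ^ d)
step 6: absorb_or (←) rewrites b into (b | (b & c)), now (((b | (b & c)) | 0) ^ d)
step 7: and_idem (←) rewrites b into (b & b), which is E2

YES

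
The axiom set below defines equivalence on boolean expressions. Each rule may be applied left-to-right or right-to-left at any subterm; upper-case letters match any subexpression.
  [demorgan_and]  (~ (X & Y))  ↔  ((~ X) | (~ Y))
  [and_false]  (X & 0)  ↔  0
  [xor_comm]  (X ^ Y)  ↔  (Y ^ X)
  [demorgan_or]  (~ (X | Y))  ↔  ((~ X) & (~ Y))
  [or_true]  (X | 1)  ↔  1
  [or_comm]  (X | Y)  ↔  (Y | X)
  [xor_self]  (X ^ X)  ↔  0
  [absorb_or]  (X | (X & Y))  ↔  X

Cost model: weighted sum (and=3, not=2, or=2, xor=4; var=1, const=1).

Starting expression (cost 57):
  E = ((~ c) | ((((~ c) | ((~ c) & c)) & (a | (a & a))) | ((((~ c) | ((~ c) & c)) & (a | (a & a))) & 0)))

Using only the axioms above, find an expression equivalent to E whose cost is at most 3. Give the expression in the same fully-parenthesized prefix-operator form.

(~ c)   [cost 3]

1. [absorb_or →] ((((~ c) | ((~ c) & c)) & (a | (a & a))) | ((((~ c) | ((~ c) & c)) & (a | (a & a))) & 0))  →  (((~ c) | ((~ c) & c)) & (a | (a & a)));  E = ((~ c) | (((~ c) | ((~ c) & c)) & (a | (a & a))))
2. [absorb_or →] ((~ c) | ((~ c) & c))  →  (~ c);  E = ((~ c) | ((~ c) & (a | (a & a))))
3. [absorb_or →] (a | (a & a))  →  a;  E = ((~ c) | ((~ c) & a))
4. [absorb_or →] ((~ c) | ((~ c) & a))  →  (~ c);  cost 3 ≤ 3, done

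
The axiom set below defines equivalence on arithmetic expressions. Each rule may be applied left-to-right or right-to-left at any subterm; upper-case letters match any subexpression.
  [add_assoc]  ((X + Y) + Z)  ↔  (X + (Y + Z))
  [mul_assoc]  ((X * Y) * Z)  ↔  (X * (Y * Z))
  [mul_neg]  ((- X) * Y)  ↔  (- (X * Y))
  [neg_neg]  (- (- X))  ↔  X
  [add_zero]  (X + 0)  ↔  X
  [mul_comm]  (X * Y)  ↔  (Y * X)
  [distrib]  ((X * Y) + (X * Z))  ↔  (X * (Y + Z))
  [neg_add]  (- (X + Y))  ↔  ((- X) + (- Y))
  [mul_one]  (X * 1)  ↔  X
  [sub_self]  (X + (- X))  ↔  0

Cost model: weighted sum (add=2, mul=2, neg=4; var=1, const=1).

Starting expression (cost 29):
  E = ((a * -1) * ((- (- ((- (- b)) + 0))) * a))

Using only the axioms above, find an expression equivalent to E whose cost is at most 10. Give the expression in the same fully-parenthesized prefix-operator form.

((a * -1) * (b * a))   [cost 10]

step 1: neg_neg (→) rewrites (- (- ((- (- b)) + 0))) into ((- (- b)) + 0), now ((a * -1) * (((- (- b)) + 0) * a))
step 2: add_zero (→) rewrites ((- (- b)) + 0) into (- (- b)), now ((a * -1) * ((- (- b)) * a))
step 3: neg_neg (→) rewrites (- (- b)) into b, reaching cost 10 (bound 10)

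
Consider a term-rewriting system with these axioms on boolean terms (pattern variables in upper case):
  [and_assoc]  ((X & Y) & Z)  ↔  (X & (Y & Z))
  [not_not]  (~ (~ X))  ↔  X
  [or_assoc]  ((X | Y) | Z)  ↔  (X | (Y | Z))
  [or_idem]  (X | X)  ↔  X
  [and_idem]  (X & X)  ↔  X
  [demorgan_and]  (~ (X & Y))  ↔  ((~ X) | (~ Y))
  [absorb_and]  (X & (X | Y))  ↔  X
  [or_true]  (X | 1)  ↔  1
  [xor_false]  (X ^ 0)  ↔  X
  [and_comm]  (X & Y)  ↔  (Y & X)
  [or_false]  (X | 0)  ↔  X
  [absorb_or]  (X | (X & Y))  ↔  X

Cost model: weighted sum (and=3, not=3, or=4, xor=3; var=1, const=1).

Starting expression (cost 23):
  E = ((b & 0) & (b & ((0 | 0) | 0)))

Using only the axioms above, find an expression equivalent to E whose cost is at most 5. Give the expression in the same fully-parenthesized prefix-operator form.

(b & 0)   [cost 5]

(1) (0 | 0)  =[or_false →]=  0    ⊢ ((b & 0) & (b & (0 | 0)))
(2) (0 | 0)  =[or_false →]=  0    ⊢ ((b & 0) & (b & 0))
(3) ((b & 0) & (b & 0))  =[and_idem →]=  (b & 0)    ⊢ cost 5, within 5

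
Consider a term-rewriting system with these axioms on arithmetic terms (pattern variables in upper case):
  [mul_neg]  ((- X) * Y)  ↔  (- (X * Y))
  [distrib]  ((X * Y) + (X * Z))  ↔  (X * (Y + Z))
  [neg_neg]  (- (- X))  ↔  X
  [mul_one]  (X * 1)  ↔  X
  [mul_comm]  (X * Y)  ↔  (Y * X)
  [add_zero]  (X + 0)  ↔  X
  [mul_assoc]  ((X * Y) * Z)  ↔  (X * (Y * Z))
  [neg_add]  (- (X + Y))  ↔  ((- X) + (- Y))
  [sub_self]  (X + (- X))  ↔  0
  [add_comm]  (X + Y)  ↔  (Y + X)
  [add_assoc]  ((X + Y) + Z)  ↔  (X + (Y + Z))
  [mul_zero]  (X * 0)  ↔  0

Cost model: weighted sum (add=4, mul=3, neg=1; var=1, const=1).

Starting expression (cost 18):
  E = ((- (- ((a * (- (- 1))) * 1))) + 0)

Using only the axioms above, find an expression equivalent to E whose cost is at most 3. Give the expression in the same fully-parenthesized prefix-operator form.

step 1: neg_neg (→) rewrites (- (- 1)) into 1, now ((- (- ((a * 1) * 1))) + 0)
step 2: mul_one (→) rewrites (a * 1) into a, now ((- (- (a * 1))) + 0)
step 3: add_zero (→) rewrites ((- (- (a * 1))) + 0) into (- (- (a * 1)))
step 4: mul_one (→) rewrites (a * 1) into a, reaching cost 3 (bound 3)

(- (- a))   [cost 3]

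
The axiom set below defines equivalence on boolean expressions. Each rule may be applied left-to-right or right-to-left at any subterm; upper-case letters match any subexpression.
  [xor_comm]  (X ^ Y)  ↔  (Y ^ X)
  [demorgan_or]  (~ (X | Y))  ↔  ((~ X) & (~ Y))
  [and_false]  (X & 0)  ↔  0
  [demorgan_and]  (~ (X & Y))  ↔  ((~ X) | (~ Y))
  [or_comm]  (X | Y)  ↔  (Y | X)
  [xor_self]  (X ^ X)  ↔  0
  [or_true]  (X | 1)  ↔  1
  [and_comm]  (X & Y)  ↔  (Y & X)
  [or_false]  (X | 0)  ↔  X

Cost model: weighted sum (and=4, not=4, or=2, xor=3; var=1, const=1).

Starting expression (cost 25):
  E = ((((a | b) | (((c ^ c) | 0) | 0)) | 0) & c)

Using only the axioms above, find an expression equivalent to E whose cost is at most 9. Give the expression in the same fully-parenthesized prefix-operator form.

step 1: or_false (→) rewrites ((c ^ c) | 0) into (c ^ c), now ((((a | b) | ((c ^ c) | 0)) | 0) & c)
step 2: or_false (→) rewrites ((c ^ c) | 0) into (c ^ c), now ((((a | b) | (c ^ c)) | 0) & c)
step 3: xor_self (→) rewrites (c ^ c) into 0, now ((((a | b) | 0) | 0) & c)
step 4: or_false (→) rewrites ((a | b) | 0) into (a | b), now (((a | b) | 0) & c)
step 5: or_false (→) rewrites ((a | b) | 0) into (a | b), reaching cost 9 (bound 9)

((a | b) & c)   [cost 9]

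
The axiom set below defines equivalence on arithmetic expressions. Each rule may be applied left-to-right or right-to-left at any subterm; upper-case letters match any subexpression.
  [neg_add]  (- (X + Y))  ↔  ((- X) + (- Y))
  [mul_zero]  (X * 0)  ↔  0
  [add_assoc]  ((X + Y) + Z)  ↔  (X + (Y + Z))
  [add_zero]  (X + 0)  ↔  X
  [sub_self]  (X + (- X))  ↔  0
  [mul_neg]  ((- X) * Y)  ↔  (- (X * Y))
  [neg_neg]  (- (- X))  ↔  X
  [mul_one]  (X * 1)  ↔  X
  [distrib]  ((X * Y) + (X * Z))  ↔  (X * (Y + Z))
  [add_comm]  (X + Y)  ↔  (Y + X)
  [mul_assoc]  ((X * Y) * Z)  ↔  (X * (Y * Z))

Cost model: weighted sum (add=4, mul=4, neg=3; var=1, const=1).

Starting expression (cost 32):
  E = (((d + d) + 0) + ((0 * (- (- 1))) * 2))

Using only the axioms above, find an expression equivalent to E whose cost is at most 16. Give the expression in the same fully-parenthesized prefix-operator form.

((d + d) + (0 * 2))   [cost 16]

1. [add_zero →] ((d + d) + 0)  →  (d + d);  E = ((d + d) + ((0 * (- (- 1))) * 2))
2. [neg_neg →] (- (- 1))  →  1;  E = ((d + d) + ((0 * 1) * 2))
3. [mul_one →] (0 * 1)  →  0;  cost 16 ≤ 16, done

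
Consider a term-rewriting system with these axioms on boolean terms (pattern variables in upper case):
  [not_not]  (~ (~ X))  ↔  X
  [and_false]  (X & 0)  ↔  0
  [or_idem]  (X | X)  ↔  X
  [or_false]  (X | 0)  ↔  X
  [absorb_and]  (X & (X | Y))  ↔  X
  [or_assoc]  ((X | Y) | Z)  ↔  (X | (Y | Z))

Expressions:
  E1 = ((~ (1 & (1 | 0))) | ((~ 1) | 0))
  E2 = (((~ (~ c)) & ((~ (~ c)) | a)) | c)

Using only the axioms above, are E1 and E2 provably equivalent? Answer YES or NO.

NO

The axioms are sound identities: if E1 ↔* E2 then E1 and E2 evaluate identically under any assignment.
Under a=0, c=1: E1 evaluates to 0, E2 to 1. Distinct ⇒ no rewrite sequence connects them.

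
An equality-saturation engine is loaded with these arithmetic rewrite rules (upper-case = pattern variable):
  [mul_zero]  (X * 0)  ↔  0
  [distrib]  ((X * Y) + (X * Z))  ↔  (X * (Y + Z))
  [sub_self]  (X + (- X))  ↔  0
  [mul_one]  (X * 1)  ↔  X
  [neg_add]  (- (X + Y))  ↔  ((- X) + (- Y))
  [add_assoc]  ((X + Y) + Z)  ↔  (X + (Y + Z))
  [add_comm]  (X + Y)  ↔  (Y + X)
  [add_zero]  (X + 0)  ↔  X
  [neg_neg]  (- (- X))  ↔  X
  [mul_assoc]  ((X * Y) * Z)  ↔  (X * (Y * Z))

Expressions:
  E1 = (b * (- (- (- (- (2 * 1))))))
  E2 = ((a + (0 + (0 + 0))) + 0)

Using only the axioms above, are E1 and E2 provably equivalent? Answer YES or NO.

NO

Every axiom is a valid identity, so a rewrite proof would force E1 and E2 to agree under every assignment.
At a=0, b=1: E1 = 2 but E2 = 0; they differ, so no derivation exists.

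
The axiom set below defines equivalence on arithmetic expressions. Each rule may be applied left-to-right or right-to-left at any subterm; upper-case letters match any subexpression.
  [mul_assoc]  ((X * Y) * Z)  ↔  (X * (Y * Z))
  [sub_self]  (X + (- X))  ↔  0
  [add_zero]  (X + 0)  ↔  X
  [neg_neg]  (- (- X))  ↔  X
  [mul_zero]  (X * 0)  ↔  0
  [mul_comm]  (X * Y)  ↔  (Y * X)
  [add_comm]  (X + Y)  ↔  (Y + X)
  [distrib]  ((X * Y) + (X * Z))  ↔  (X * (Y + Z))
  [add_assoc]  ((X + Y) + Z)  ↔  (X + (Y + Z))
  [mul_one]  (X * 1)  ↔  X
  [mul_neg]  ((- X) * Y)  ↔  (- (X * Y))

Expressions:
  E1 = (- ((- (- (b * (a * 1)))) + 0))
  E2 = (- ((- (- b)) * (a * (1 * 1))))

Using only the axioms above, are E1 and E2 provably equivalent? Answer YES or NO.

YES

step 1: mul_one (→) rewrites (a * 1) into a, now (- ((- (- (b * a))) + 0))
step 2: add_zero (→) rewrites ((- (- (b * a))) + 0) into (- (- (b * a))), now (- (- (- (b * a))))
step 3: neg_neg (→) rewrites (- (- (b * a))) into (b * a), now (- (b * a))
step 4: mul_one (←) rewrites a into (a * 1), now (- (b * (a * 1)))
step 5: neg_neg (←) rewrites b into (- (- b)), now (- ((- (- b)) * (a * 1)))
step 6: mul_one (←) rewrites 1 into (1 * 1), which is E2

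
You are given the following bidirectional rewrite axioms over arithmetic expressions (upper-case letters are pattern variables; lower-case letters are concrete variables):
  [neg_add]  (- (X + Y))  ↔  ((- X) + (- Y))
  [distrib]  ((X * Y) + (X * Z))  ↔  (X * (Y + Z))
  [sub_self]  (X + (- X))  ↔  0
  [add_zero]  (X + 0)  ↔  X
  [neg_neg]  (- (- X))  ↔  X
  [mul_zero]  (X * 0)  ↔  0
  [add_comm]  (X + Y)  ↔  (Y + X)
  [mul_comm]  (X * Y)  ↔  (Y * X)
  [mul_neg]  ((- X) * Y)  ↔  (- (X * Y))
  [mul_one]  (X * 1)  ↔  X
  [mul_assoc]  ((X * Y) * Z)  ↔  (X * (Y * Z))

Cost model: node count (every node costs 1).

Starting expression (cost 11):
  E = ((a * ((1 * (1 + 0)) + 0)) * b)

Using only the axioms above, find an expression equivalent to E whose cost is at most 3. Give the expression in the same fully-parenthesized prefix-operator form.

(1) (1 + 0)  =[add_zero →]=  1    ⊢ ((a * ((1 * 1) + 0)) * b)
(2) ((1 * 1) + 0)  =[add_zero →]=  (1 * 1)    ⊢ ((a * (1 * 1)) * b)
(3) (1 * 1)  =[mul_one →]=  1    ⊢ ((a * 1) * b)
(4) (a * 1)  =[mul_one →]=  a    ⊢ cost 3, within 3

(a * b)   [cost 3]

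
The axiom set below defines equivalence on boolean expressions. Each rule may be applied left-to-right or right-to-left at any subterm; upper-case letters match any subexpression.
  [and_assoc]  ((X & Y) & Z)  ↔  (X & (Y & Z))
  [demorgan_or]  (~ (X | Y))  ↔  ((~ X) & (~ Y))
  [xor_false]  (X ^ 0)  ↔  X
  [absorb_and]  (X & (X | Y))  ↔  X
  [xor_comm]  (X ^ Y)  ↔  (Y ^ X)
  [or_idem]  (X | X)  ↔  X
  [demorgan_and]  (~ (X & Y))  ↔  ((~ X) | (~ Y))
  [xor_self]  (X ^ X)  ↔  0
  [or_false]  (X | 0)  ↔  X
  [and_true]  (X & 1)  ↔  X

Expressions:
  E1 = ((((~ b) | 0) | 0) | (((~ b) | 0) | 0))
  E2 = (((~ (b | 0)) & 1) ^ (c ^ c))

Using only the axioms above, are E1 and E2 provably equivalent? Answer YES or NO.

YES

(1) ((((~ b) | 0) | 0) | (((~ b) | 0) | 0))  =[or_idem →]=  (((~ b) | 0) | 0)
(2) ((~ b) | 0)  =[or_false →]=  (~ b)    ⊢ ((~ b) | 0)
(3) ((~ b) | 0)  =[or_false →]=  (~ b)
(4) (~ b)  =[and_true ←]=  ((~ b) & 1)
(5) ((~ b) & 1)  =[xor_false ←]=  (((~ b) & 1) ^ 0)
(6) 0  =[xor_self ←]=  (c ^ c)    ⊢ (((~ b) & 1) ^ (c ^ c))
(7) b  =[or_false ←]=  (b | 0)    ⊢ E2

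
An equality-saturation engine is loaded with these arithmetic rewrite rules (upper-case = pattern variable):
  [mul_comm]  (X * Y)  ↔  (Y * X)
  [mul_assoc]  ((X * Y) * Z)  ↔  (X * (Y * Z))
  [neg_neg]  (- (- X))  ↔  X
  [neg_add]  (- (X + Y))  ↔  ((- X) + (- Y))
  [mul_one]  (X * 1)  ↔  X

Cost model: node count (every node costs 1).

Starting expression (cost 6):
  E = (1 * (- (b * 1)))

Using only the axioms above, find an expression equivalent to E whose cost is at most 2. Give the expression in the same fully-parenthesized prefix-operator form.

(1) (1 * (- (b * 1)))  =[mul_comm →]=  ((- (b * 1)) * 1)
(2) (b * 1)  =[mul_one →]=  b    ⊢ ((- b) * 1)
(3) ((- b) * 1)  =[mul_one →]=  (- b)    ⊢ cost 2, within 2

(- b)   [cost 2]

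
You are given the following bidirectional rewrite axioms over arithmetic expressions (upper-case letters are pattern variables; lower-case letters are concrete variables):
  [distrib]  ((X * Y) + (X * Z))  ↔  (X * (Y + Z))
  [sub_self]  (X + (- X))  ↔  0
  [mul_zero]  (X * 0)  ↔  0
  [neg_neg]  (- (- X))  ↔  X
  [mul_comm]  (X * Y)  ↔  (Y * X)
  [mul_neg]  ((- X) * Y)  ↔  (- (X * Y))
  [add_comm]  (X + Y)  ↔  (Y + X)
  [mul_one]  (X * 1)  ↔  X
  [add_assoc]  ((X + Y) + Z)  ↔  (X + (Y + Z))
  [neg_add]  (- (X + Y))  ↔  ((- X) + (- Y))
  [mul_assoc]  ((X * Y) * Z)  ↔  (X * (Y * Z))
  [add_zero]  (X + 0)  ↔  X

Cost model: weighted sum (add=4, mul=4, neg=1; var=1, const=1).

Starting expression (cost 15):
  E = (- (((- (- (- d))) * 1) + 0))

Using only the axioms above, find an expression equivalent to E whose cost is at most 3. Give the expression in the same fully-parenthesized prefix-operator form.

step 1: neg_neg (→) rewrites (- (- (- d))) into (- d), now (- (((- d) * 1) + 0))
step 2: mul_one (→) rewrites ((- d) * 1) into (- d), now (- ((- d) + 0))
step 3: add_zero (→) rewrites ((- d) + 0) into (- d), reaching cost 3 (bound 3)

(- (- d))   [cost 3]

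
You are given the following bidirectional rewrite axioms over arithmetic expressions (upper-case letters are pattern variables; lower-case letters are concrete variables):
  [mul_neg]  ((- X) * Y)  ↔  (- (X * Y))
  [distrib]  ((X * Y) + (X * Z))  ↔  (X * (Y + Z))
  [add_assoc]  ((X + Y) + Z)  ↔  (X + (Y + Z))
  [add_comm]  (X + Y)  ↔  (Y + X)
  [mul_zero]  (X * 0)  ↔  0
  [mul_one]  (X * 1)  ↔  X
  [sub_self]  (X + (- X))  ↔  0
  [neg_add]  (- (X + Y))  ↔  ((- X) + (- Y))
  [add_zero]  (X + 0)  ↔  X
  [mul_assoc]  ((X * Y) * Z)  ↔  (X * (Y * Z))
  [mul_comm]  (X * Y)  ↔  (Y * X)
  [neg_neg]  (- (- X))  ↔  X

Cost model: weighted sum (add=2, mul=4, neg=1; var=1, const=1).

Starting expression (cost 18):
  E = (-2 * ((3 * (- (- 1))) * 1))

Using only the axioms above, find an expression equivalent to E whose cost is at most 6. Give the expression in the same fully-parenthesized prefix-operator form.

step 1: neg_neg (→) rewrites (- (- 1)) into 1, now (-2 * ((3 * 1) * 1))
step 2: mul_one (→) rewrites ((3 * 1) * 1) into (3 * 1), now (-2 * (3 * 1))
step 3: mul_one (→) rewrites (3 * 1) into 3, reaching cost 6 (bound 6)

(-2 * 3)   [cost 6]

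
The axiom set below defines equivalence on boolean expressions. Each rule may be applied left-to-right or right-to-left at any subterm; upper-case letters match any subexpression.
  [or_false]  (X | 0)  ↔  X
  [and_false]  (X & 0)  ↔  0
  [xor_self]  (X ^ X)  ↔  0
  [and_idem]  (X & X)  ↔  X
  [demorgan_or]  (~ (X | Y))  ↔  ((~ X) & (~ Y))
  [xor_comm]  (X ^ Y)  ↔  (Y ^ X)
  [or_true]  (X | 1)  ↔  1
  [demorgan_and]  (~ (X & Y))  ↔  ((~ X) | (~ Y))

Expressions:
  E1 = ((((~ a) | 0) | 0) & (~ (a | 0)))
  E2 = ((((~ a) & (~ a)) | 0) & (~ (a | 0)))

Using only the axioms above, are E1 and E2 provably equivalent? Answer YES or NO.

YES

(1) (((~ a) | 0) | 0)  =[or_false →]=  ((~ a) | 0)    ⊢ (((~ a) | 0) & (~ (a | 0)))
(2) (a | 0)  =[or_false →]=  a    ⊢ (((~ a) | 0) & (~ a))
(3) ((~ a) | 0)  =[or_false →]=  (~ a)    ⊢ ((~ a) & (~ a))
(4) (~ a)  =[and_idem ←]=  ((~ a) & (~ a))    ⊢ (((~ a) & (~ a)) & (~ a))
(5) a  =[or_false ←]=  (a | 0)    ⊢ (((~ a) & (~ a)) & (~ (a | 0)))
(6) ((~ a) & (~ a))  =[or_false ←]=  (((~ a) & (~ a)) | 0)    ⊢ E2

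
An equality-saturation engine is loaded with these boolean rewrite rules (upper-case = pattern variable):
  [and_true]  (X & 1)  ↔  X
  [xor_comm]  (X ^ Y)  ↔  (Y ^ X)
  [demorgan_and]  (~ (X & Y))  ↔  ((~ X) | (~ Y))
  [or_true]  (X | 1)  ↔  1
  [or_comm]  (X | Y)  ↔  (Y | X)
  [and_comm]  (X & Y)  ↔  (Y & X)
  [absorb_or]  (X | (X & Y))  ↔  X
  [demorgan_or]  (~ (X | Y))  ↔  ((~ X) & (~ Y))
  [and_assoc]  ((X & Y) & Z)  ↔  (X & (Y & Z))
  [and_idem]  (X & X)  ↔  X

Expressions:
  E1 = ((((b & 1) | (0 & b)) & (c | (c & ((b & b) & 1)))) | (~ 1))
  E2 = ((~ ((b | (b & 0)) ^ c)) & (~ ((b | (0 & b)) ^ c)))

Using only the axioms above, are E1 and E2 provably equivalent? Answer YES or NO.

All listed rules preserve value, hence provable equivalence implies equal values everywhere; look for a separating assignment.
b=0, c=0 gives E1 ↦ 0, E2 ↦ 1; values differ ⇒ not provably equivalent.

NO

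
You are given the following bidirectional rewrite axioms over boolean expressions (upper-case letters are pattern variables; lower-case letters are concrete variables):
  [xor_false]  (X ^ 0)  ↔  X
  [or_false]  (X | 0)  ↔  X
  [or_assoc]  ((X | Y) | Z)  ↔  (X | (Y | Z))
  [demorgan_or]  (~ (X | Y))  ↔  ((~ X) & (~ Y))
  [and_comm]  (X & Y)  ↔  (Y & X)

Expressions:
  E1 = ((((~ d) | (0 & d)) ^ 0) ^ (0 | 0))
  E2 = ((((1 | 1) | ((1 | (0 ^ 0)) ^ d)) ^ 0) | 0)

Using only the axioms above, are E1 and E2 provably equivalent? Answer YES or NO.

NO

The axioms are sound identities: if E1 ↔* E2 then E1 and E2 evaluate identically under any assignment.
Under d=1: E1 evaluates to 0, E2 to 1. Distinct ⇒ no rewrite sequence connects them.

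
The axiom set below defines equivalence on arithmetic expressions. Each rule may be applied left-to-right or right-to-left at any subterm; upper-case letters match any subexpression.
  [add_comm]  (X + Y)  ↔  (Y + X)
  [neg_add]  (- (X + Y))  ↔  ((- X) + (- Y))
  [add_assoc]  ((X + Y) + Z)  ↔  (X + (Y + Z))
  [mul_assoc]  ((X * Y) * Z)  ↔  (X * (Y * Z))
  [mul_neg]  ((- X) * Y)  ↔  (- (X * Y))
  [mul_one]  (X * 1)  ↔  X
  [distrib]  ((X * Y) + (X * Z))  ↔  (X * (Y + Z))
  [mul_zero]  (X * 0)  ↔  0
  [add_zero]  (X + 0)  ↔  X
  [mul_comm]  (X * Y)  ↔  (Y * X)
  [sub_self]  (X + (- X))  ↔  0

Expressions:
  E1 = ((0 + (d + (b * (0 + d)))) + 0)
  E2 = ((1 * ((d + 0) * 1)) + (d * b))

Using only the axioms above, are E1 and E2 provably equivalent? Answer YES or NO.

YES

step 1: add_zero (→) rewrites ((0 + (d + (b * (0 + d)))) + 0) into (0 + (d + (b * (0 + d))))
step 2: add_comm (→) rewrites (0 + (d + (b * (0 + d)))) into ((d + (b * (0 + d))) + 0)
step 3: add_comm (→) rewrites (0 + d) into (d + 0), now ((d + (b * (d + 0))) + 0)
step 4: add_zero (→) rewrites ((d + (b * (d + 0))) + 0) into (d + (b * (d + 0)))
step 5: add_zero (→) rewrites (d + 0) into d, now (d + (b * d))
step 6: mul_comm (→) rewrites (b * d) into (d * b), now (d + (d * b))
step 7: add_zero (←) rewrites d into (d + 0), now ((d + 0) + (d * b))
step 8: mul_one (←) rewrites (d + 0) into ((d + 0) * 1), now (((d + 0) * 1) + (d * b))
step 9: mul_comm (→) rewrites ((d + 0) * 1) into (1 * (d + 0)), now ((1 * (d + 0)) + (d * b))
step 10: mul_one (←) rewrites (d + 0) into ((d + 0) * 1), which is E2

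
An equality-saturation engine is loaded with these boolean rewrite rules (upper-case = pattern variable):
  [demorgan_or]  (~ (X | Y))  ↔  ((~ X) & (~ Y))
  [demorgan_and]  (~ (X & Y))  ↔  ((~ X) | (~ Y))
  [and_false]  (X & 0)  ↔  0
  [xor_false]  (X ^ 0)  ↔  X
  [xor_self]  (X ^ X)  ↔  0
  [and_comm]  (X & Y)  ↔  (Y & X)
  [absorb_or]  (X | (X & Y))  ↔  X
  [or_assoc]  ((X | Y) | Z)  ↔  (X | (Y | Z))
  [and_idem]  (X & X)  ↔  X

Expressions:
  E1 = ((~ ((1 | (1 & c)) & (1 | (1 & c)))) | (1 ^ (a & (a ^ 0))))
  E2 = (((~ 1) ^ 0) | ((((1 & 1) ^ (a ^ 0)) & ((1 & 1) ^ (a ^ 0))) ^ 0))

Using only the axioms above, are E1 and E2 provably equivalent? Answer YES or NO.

YES

1. [and_idem →] ((1 | (1 & c)) & (1 | (1 & c)))  →  (1 | (1 & c));  E1 = ((~ (1 | (1 & c))) | (1 ^ (a & (a ^ 0))))
2. [xor_false →] (a ^ 0)  →  a;  E1 = ((~ (1 | (1 & c))) | (1 ^ (a & a)))
3. [and_idem →] (a & a)  →  a;  E1 = ((~ (1 | (1 & c))) | (1 ^ a))
4. [absorb_or →] (1 | (1 & c))  →  1;  E1 = ((~ 1) | (1 ^ a))
5. [and_idem ←] 1  →  (1 & 1);  E1 = ((~ 1) | ((1 & 1) ^ a))
6. [xor_false ←] (~ 1)  →  ((~ 1) ^ 0);  E1 = (((~ 1) ^ 0) | ((1 & 1) ^ a))
7. [xor_false ←] ((1 & 1) ^ a)  →  (((1 & 1) ^ a) ^ 0);  E1 = (((~ 1) ^ 0) | (((1 & 1) ^ a) ^ 0))
8. [xor_false ←] a  →  (a ^ 0);  E1 = (((~ 1) ^ 0) | (((1 & 1) ^ (a ^ 0)) ^ 0))
9. [and_idem ←] ((1 & 1) ^ (a ^ 0))  →  (((1 & 1) ^ (a ^ 0)) & ((1 & 1) ^ (a ^ 0)));  this is E2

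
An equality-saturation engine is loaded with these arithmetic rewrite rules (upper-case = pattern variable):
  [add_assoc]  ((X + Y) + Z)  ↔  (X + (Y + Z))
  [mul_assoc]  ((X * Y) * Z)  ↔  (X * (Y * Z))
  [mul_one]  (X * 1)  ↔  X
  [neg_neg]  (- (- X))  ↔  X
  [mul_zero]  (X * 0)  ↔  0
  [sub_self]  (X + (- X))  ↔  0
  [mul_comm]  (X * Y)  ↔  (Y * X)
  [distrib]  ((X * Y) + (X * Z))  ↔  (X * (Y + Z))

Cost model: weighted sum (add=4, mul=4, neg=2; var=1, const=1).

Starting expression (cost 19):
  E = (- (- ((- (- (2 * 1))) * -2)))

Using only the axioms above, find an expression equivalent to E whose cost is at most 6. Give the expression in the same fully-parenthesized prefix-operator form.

(2 * -2)   [cost 6]

step 1: mul_one (→) rewrites (2 * 1) into 2, now (- (- ((- (- 2)) * -2)))
step 2: neg_neg (→) rewrites (- (- ((- (- 2)) * -2))) into ((- (- 2)) * -2)
step 3: neg_neg (→) rewrites (- (- 2)) into 2, reaching cost 6 (bound 6)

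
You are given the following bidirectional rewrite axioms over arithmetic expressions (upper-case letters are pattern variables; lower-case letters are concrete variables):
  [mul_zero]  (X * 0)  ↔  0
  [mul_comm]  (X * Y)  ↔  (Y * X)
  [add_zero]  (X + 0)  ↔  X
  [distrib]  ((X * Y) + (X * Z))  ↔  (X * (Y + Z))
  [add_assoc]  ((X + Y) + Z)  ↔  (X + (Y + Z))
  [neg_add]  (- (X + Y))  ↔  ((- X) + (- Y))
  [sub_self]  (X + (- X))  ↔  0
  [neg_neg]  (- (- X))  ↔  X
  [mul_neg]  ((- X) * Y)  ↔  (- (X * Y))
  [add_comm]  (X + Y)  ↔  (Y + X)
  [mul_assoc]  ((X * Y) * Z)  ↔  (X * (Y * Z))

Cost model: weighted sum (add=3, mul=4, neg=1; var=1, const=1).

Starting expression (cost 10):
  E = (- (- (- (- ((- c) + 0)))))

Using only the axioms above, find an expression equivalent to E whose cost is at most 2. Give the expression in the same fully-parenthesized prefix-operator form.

(- c)   [cost 2]

(1) (- (- ((- c) + 0)))  =[neg_neg →]=  ((- c) + 0)    ⊢ (- (- ((- c) + 0)))
(2) (- (- ((- c) + 0)))  =[neg_neg →]=  ((- c) + 0)
(3) ((- c) + 0)  =[add_zero →]=  (- c)    ⊢ cost 2, within 2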